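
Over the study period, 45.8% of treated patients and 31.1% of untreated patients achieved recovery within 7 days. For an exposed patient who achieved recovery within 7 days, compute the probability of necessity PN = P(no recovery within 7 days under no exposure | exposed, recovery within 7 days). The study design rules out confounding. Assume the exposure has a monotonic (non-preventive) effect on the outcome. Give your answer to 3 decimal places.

p₁ = 0.458, p₀ = 0.311.
Under exogeneity and monotonicity, PN = (p₁ − p₀) / p₁.
PN = (0.458 − 0.311) / 0.458 = 0.147 / 0.458 ≈ 0.3210

PN ≈ 0.321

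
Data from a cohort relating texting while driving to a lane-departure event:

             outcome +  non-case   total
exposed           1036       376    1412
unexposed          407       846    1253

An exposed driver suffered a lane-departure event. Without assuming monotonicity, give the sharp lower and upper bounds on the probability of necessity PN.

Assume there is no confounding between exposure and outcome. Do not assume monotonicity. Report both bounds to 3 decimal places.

p₁ = P(outcome | exposed) = 1036/1412 = 0.73371
p₀ = P(outcome | unexposed) = 407/1253 = 0.32482
Under exogeneity alone the bounds on PN are max{0,(p₁−p₀)/p₁} ≤ PN ≤ min{1,(1−p₀)/p₁}.
  lower = (p₁ − p₀)/p₁ = 0.40889 / 0.73371 ≈ 0.5573
  upper = min{1, (1 − p₀)/p₁} = 0.67518 / 0.73371 ≈ 0.9202

0.557 ≤ PN ≤ 0.920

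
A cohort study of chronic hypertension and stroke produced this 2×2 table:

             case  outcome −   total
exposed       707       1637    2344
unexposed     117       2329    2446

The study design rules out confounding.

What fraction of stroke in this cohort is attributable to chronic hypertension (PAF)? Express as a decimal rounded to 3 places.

p₁ = P(outcome | exposed) = 707/2344 = 0.30162
p₀ = P(outcome | unexposed) = 117/2446 = 0.047833
Exposure prevalence π = 2344/4790 = 0.48935; overall risk P(Y=1) = 0.17203.
Under exogeneity, PAF = [P(Y=1) − p₀]/P(Y=1).
PAF = (0.17203 − 0.047833) / 0.17203 ≈ 0.7219

PAF ≈ 0.722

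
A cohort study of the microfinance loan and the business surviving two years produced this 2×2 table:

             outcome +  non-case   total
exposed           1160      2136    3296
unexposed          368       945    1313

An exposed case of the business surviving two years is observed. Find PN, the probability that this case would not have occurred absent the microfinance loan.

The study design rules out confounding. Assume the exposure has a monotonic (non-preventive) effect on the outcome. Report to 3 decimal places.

p₁ = P(outcome | exposed) = 1160/3296 = 0.35194
p₀ = P(outcome | unexposed) = 368/1313 = 0.28027
Under exogeneity and monotonicity, PN = (p₁ − p₀) / p₁.
PN = (0.35194 − 0.28027) / 0.35194 = 0.071668 / 0.35194 ≈ 0.2036

PN ≈ 0.204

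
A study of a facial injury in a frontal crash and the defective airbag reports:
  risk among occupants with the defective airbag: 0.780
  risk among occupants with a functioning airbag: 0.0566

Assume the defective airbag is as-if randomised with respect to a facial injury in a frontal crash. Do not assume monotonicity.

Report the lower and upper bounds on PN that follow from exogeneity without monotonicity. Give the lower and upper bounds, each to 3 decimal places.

0.927 ≤ PN ≤ 1.000

Let p₁ = 0.78, p₀ = 0.0566.
Under exogeneity alone the bounds on PN are max{0,(p₁−p₀)/p₁} ≤ PN ≤ min{1,(1−p₀)/p₁}.
  lower = (p₁ − p₀)/p₁ = 0.7234 / 0.78 ≈ 0.9274
  upper = min{1, (1 − p₀)/p₁} = 0.9434 / 0.78 ≈ 1.2095 → capped at 1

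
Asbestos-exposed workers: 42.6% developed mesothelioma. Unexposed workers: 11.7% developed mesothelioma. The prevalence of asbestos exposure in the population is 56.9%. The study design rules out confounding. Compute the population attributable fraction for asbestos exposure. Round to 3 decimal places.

p₁ = 0.426, p₀ = 0.117.
Overall risk P(Y=1) = π·p₁ + (1−π)·p₀ = 0.569×0.426 + 0.431×0.117 = 0.29282.
Under exogeneity, PAF = [P(Y=1) − p₀] / P(Y=1).
PAF = (0.29282 − 0.117) / 0.29282 ≈ 0.6004

PAF ≈ 0.600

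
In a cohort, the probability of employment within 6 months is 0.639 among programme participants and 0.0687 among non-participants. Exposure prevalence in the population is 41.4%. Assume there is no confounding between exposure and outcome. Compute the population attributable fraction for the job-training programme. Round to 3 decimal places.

PAF ≈ 0.775

Let p₁ = 0.639, p₀ = 0.0687.
Overall risk P(Y=1) = π·p₁ + (1−π)·p₀ = 0.414×0.639 + 0.586×0.0687 = 0.3048.
Under exogeneity, PAF = [P(Y=1) − p₀] / P(Y=1).
PAF = (0.3048 − 0.0687) / 0.3048 ≈ 0.7746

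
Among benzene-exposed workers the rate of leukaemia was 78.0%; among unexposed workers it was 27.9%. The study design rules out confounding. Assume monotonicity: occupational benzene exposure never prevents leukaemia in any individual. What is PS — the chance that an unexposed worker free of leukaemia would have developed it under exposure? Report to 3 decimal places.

PS ≈ 0.695

p₁ = 0.78, p₀ = 0.279.
Under exogeneity and monotonicity, PS = (p₁ − p₀) / (1 − p₀).
PS = (0.78 − 0.279) / (1 − 0.279) = 0.501 / 0.721 ≈ 0.6949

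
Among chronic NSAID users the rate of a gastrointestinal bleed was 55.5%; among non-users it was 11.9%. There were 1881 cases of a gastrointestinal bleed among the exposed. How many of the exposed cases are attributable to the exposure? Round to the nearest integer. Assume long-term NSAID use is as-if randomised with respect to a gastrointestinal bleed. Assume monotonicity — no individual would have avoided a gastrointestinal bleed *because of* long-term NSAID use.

p₁ = 0.555, p₀ = 0.119.
PN = (p₁ − p₀)/p₁ = (0.555 − 0.119) / 0.555 ≈ 0.78559.
Attributable cases ≈ PN × (exposed cases) = 0.78559 × 1881 ≈ 1477.69.

about 1478 cases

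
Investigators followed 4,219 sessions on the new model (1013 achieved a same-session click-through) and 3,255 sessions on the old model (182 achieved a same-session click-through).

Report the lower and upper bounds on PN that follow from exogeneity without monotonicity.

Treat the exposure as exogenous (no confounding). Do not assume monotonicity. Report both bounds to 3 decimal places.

0.767 ≤ PN ≤ 1.000

p₁ = P(outcome | exposed) = 1013/4219 = 0.2401
p₀ = P(outcome | unexposed) = 182/3255 = 0.055914
Under exogeneity alone the bounds on PN are max{0,(p₁−p₀)/p₁} ≤ PN ≤ min{1,(1−p₀)/p₁}.
  lower = (p₁ − p₀)/p₁ = 0.18419 / 0.2401 ≈ 0.7671
  upper = min{1, (1 − p₀)/p₁} = 0.94409 / 0.2401 ≈ 3.9320 → capped at 1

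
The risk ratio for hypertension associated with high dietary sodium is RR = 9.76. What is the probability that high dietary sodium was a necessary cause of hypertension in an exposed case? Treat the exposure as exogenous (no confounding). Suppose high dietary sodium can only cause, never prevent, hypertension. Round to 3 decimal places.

PN ≈ 0.898

Under exogeneity and monotonicity, PN = (RR − 1) / RR = 1 − 1/RR.
PN = (9.76 − 1) / 9.76 = 8.76 / 9.76 ≈ 0.8975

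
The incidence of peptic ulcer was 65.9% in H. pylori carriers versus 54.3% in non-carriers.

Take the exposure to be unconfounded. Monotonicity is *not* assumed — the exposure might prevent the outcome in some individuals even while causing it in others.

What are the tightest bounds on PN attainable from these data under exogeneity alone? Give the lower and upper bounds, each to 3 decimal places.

p₁ = 0.659, p₀ = 0.543.
Under exogeneity alone the bounds on PN are max{0,(p₁−p₀)/p₁} ≤ PN ≤ min{1,(1−p₀)/p₁}.
  lower = (p₁ − p₀)/p₁ = 0.116 / 0.659 ≈ 0.1760
  upper = min{1, (1 − p₀)/p₁} = 0.457 / 0.659 ≈ 0.6935

0.176 ≤ PN ≤ 0.693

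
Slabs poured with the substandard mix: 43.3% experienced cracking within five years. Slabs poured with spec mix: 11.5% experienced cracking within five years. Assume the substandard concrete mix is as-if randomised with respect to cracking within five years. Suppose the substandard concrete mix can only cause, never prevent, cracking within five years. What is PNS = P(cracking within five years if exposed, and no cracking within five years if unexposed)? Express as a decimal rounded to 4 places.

PNS ≈ 0.3180

p₁ = 0.433, p₀ = 0.115.
Under exogeneity and monotonicity, PNS = p₁ − p₀.
PNS = 0.433 − 0.115 = 0.318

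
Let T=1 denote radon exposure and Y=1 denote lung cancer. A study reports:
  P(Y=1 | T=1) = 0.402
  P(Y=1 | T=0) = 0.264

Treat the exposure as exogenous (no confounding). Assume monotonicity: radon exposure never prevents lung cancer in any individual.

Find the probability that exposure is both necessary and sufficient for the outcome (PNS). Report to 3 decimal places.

PNS ≈ 0.138

Let p₁ = 0.402, p₀ = 0.264.
Under exogeneity and monotonicity, PNS = p₁ − p₀.
PNS = 0.402 − 0.264 = 0.138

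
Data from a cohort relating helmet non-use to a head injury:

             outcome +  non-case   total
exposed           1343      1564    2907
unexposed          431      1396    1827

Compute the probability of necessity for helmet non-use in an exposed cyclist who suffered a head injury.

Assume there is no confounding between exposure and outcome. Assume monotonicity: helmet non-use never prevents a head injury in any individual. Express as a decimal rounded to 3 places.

p₁ = P(outcome | exposed) = 1343/2907 = 0.46199
p₀ = P(outcome | unexposed) = 431/1827 = 0.23591
Under exogeneity and monotonicity, PN = (p₁ − p₀) / p₁.
PN = (0.46199 − 0.23591) / 0.46199 = 0.22608 / 0.46199 ≈ 0.4894

PN ≈ 0.489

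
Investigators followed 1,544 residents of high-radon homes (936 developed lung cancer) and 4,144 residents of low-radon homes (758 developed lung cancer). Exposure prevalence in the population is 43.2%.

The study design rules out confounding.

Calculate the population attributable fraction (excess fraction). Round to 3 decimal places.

p₁ = P(outcome | exposed) = 936/1544 = 0.60622
p₀ = P(outcome | unexposed) = 758/4144 = 0.18292
Overall risk P(Y=1) = π·p₁ + (1−π)·p₀ = 0.432×0.60622 + 0.568×0.18292 = 0.36578.
Under exogeneity, PAF = [P(Y=1) − p₀] / P(Y=1).
PAF = (0.36578 − 0.18292) / 0.36578 ≈ 0.4999

PAF ≈ 0.500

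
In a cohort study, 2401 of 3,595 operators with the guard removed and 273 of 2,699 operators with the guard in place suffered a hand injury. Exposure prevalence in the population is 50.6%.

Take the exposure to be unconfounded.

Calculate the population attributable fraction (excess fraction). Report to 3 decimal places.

p₁ = P(outcome | exposed) = 2401/3595 = 0.66787
p₀ = P(outcome | unexposed) = 273/2699 = 0.10115
Overall risk P(Y=1) = π·p₁ + (1−π)·p₀ = 0.506×0.66787 + 0.494×0.10115 = 0.38791.
Under exogeneity, PAF = [P(Y=1) − p₀] / P(Y=1).
PAF = (0.38791 − 0.10115) / 0.38791 ≈ 0.7392

PAF ≈ 0.739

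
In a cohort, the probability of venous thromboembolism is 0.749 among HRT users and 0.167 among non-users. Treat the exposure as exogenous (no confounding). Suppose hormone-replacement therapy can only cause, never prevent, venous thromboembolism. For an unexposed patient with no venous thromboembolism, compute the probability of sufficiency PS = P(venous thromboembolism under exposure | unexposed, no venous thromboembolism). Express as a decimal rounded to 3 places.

PS ≈ 0.699

Let p₁ = 0.749, p₀ = 0.167.
Under exogeneity and monotonicity, PS = (p₁ − p₀) / (1 − p₀).
PS = (0.749 − 0.167) / (1 − 0.167) = 0.582 / 0.833 ≈ 0.6987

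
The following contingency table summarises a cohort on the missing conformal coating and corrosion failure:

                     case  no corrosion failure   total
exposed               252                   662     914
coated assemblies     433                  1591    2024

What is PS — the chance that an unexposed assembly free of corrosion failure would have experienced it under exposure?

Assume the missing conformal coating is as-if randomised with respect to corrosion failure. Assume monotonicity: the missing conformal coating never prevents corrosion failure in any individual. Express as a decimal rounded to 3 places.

p₁ = P(outcome | exposed) = 252/914 = 0.27571
p₀ = P(outcome | unexposed) = 433/2024 = 0.21393
Under exogeneity and monotonicity, PS = (p₁ − p₀) / (1 − p₀).
PS = (0.27571 − 0.21393) / (1 − 0.21393) = 0.061778 / 0.78607 ≈ 0.0786

PS ≈ 0.079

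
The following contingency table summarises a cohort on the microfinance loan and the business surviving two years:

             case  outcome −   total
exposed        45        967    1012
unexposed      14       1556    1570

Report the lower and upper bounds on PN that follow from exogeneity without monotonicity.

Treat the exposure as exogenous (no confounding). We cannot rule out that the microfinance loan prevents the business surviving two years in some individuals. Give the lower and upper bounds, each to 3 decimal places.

p₁ = P(outcome | exposed) = 45/1012 = 0.044466
p₀ = P(outcome | unexposed) = 14/1570 = 0.0089172
Under exogeneity alone the bounds on PN are max{0,(p₁−p₀)/p₁} ≤ PN ≤ min{1,(1−p₀)/p₁}.
  lower = (p₁ − p₀)/p₁ = 0.035549 / 0.044466 ≈ 0.7995
  upper = min{1, (1 − p₀)/p₁} = 0.99108 / 0.044466 ≈ 22.2884 → capped at 1

0.799 ≤ PN ≤ 1.000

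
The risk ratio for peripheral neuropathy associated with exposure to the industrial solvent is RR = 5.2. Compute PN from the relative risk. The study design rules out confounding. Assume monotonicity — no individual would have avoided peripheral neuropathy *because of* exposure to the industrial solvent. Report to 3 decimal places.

Under exogeneity and monotonicity, PN = (RR − 1) / RR = 1 − 1/RR.
PN = (5.2 − 1) / 5.2 = 4.2 / 5.2 ≈ 0.8077

PN ≈ 0.808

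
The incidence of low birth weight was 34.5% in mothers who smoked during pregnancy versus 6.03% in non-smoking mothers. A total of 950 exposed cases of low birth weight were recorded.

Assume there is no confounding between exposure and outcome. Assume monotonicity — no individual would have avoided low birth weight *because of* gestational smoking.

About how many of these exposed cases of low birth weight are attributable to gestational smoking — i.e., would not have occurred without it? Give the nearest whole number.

about 784 cases

p₁ = 0.345, p₀ = 0.0603.
PN = (p₁ − p₀)/p₁ = (0.345 − 0.0603) / 0.345 ≈ 0.82522.
Attributable cases ≈ PN × (exposed cases) = 0.82522 × 950 ≈ 783.96.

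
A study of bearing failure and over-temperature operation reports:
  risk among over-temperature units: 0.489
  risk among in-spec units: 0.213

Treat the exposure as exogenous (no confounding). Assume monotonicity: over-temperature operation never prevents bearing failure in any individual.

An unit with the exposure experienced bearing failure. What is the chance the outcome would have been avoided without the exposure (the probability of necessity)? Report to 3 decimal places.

PN ≈ 0.564

Let p₁ = 0.489, p₀ = 0.213.
Under exogeneity and monotonicity, PN = (p₁ − p₀) / p₁.
PN = (0.489 − 0.213) / 0.489 = 0.276 / 0.489 ≈ 0.5644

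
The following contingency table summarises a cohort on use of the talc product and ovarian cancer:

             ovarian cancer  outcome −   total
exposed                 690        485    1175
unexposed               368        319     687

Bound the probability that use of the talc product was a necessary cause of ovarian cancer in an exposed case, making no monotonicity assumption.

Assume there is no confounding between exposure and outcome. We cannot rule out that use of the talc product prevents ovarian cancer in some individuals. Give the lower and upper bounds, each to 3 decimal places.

p₁ = P(outcome | exposed) = 690/1175 = 0.58723
p₀ = P(outcome | unexposed) = 368/687 = 0.53566
Under exogeneity alone the bounds on PN are max{0,(p₁−p₀)/p₁} ≤ PN ≤ min{1,(1−p₀)/p₁}.
  lower = (p₁ − p₀)/p₁ = 0.051572 / 0.58723 ≈ 0.0878
  upper = min{1, (1 − p₀)/p₁} = 0.46434 / 0.58723 ≈ 0.7907

0.088 ≤ PN ≤ 0.791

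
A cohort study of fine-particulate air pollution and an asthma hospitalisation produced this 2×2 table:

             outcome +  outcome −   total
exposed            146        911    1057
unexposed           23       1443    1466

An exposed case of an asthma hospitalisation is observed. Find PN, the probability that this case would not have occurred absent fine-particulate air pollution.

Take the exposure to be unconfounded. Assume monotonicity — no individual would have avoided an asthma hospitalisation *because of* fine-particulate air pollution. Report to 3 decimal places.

PN ≈ 0.886

p₁ = P(outcome | exposed) = 146/1057 = 0.13813
p₀ = P(outcome | unexposed) = 23/1466 = 0.015689
Under exogeneity and monotonicity, PN = (p₁ − p₀) / p₁.
PN = (0.13813 − 0.015689) / 0.13813 = 0.12244 / 0.13813 ≈ 0.8864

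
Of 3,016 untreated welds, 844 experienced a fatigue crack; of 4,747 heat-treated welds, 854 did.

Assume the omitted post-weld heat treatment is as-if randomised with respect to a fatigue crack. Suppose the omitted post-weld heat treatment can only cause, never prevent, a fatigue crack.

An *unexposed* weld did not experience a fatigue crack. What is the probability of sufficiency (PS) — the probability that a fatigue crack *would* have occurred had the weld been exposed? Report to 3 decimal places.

PS ≈ 0.122

p₁ = P(outcome | exposed) = 844/3016 = 0.27984
p₀ = P(outcome | unexposed) = 854/4747 = 0.1799
Under exogeneity and monotonicity, PS = (p₁ − p₀) / (1 − p₀).
PS = (0.27984 − 0.1799) / (1 − 0.1799) = 0.099938 / 0.8201 ≈ 0.1219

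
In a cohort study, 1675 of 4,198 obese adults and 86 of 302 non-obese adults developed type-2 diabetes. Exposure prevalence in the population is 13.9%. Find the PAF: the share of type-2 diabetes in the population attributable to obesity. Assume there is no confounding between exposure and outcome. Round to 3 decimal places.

PAF ≈ 0.053

p₁ = P(outcome | exposed) = 1675/4198 = 0.399
p₀ = P(outcome | unexposed) = 86/302 = 0.28477
Overall risk P(Y=1) = π·p₁ + (1−π)·p₀ = 0.139×0.399 + 0.861×0.28477 = 0.30065.
Under exogeneity, PAF = [P(Y=1) − p₀] / P(Y=1).
PAF = (0.30065 − 0.28477) / 0.30065 ≈ 0.0528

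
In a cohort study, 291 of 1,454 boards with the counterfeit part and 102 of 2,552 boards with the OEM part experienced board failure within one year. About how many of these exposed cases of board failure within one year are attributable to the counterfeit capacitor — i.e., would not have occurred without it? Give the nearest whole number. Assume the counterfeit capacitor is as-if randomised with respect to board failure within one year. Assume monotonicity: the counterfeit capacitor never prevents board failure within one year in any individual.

p₁ = P(outcome | exposed) = 291/1454 = 0.20014
p₀ = P(outcome | unexposed) = 102/2552 = 0.039969
PN = (p₁ − p₀)/p₁ = (0.20014 − 0.039969) / 0.20014 ≈ 0.80029.
Attributable cases ≈ PN × (exposed cases) = 0.80029 × 291 ≈ 232.89.

about 233 cases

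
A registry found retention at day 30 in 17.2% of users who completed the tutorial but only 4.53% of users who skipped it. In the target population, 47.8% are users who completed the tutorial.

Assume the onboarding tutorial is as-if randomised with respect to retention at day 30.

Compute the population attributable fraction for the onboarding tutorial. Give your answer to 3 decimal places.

p₁ = 0.172, p₀ = 0.0453.
Overall risk P(Y=1) = π·p₁ + (1−π)·p₀ = 0.478×0.172 + 0.522×0.0453 = 0.10586.
Under exogeneity, PAF = [P(Y=1) − p₀] / P(Y=1).
PAF = (0.10586 − 0.0453) / 0.10586 ≈ 0.5721

PAF ≈ 0.572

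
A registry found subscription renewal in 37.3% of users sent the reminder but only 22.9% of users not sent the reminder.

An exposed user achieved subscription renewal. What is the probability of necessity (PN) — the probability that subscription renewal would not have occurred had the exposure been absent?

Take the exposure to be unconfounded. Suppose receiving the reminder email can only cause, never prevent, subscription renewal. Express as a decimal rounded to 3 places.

PN ≈ 0.386

p₁ = 0.373, p₀ = 0.229.
Under exogeneity and monotonicity, PN = (p₁ − p₀) / p₁.
PN = (0.373 − 0.229) / 0.373 = 0.144 / 0.373 ≈ 0.3861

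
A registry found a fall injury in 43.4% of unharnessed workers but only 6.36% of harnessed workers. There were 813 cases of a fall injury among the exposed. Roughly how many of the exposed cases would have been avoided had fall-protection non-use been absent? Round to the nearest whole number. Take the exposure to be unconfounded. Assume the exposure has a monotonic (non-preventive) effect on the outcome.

p₁ = 0.434, p₀ = 0.0636.
PN = (p₁ − p₀)/p₁ = (0.434 − 0.0636) / 0.434 ≈ 0.85346.
Attributable cases ≈ PN × (exposed cases) = 0.85346 × 813 ≈ 693.86.

about 694 cases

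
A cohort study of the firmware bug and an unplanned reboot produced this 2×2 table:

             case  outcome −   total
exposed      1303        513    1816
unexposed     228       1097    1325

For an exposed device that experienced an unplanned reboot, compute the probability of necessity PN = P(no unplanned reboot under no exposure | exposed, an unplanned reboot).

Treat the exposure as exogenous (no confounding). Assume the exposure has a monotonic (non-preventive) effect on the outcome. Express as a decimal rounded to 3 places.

p₁ = P(outcome | exposed) = 1303/1816 = 0.71751
p₀ = P(outcome | unexposed) = 228/1325 = 0.17208
Under exogeneity and monotonicity, PN = (p₁ − p₀)/p₁.
PN = (0.71751 − 0.17208) / 0.71751 ≈ 0.7602

PN ≈ 0.760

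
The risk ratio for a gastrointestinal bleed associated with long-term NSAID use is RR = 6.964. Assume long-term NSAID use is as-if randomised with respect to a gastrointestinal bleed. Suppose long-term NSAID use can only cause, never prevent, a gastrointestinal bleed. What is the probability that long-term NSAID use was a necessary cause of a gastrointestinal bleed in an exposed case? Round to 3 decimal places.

Under exogeneity and monotonicity, PN = (RR − 1) / RR = 1 − 1/RR.
PN = (6.964 − 1) / 6.964 = 5.964 / 6.964 ≈ 0.8564

PN ≈ 0.856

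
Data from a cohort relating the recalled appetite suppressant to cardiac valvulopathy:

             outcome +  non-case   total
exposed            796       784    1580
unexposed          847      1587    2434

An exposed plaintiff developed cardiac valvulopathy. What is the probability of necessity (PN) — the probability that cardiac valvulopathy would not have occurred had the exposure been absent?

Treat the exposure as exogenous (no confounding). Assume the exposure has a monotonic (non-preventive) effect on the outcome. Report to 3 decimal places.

p₁ = P(outcome | exposed) = 796/1580 = 0.5038
p₀ = P(outcome | unexposed) = 847/2434 = 0.34799
Under exogeneity and monotonicity, PN = (p₁ − p₀) / p₁.
PN = (0.5038 − 0.34799) / 0.5038 = 0.15581 / 0.5038 ≈ 0.3093

PN ≈ 0.309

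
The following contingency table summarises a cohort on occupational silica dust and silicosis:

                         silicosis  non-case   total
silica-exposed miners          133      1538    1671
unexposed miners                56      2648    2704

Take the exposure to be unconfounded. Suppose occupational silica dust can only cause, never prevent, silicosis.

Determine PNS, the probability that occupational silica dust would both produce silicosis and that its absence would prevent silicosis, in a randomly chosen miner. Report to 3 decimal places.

PNS ≈ 0.059

p₁ = P(outcome | exposed) = 133/1671 = 0.079593
p₀ = P(outcome | unexposed) = 56/2704 = 0.02071
Under exogeneity and monotonicity, PNS = p₁ − p₀.
PNS = 0.079593 − 0.02071 = 0.058883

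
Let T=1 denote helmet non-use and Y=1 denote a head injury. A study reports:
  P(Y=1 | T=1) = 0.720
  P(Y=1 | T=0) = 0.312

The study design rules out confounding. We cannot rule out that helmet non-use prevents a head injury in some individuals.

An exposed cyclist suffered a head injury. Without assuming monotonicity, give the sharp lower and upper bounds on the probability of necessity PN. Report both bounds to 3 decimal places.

Let p₁ = 0.72, p₀ = 0.312.
Under exogeneity alone the bounds on PN are max{0,(p₁−p₀)/p₁} ≤ PN ≤ min{1,(1−p₀)/p₁}.
  lower = (p₁ − p₀)/p₁ = 0.408 / 0.72 ≈ 0.5667
  upper = min{1, (1 − p₀)/p₁} = 0.688 / 0.72 ≈ 0.9556

0.567 ≤ PN ≤ 0.956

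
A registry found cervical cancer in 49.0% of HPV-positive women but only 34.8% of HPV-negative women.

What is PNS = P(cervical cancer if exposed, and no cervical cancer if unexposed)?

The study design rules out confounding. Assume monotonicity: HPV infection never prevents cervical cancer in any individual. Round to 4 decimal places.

p₁ = 0.49, p₀ = 0.348.
Under exogeneity and monotonicity, PNS = p₁ − p₀.
PNS = 0.49 − 0.348 = 0.142

PNS ≈ 0.1420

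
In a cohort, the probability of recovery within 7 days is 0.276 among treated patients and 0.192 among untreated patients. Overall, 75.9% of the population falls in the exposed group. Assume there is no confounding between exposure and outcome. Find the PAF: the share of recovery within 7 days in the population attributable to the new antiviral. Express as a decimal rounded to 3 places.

Let p₁ = 0.276, p₀ = 0.192.
Overall risk P(Y=1) = π·p₁ + (1−π)·p₀ = 0.759×0.276 + 0.241×0.192 = 0.25576.
Under exogeneity, PAF = [P(Y=1) − p₀] / P(Y=1).
PAF = (0.25576 − 0.192) / 0.25576 ≈ 0.2493

PAF ≈ 0.249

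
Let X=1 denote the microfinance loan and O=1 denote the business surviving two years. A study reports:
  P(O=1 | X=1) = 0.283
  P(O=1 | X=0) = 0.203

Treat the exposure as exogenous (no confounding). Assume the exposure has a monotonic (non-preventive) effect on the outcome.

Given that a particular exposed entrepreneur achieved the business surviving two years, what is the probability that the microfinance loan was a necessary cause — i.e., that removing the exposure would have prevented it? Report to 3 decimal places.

PN ≈ 0.283

Let p₁ = 0.283, p₀ = 0.203.
Under exogeneity and monotonicity, PN = (p₁ − p₀) / p₁.
PN = (0.283 − 0.203) / 0.283 = 0.08 / 0.283 ≈ 0.2827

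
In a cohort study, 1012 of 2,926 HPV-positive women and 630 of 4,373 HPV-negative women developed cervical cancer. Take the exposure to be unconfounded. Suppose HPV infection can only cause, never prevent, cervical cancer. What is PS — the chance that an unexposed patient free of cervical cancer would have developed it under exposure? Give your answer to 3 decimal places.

PS ≈ 0.236

p₁ = P(outcome | exposed) = 1012/2926 = 0.34586
p₀ = P(outcome | unexposed) = 630/4373 = 0.14407
Under exogeneity and monotonicity, PS = (p₁ − p₀) / (1 − p₀).
PS = (0.34586 − 0.14407) / (1 − 0.14407) = 0.2018 / 0.85593 ≈ 0.2358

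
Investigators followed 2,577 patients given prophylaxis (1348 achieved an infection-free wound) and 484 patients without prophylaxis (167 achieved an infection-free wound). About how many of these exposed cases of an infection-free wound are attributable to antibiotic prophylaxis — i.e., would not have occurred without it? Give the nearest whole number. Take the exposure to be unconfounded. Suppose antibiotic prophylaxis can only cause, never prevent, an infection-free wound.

about 459 cases

p₁ = P(outcome | exposed) = 1348/2577 = 0.52309
p₀ = P(outcome | unexposed) = 167/484 = 0.34504
PN = (p₁ − p₀)/p₁ = (0.52309 − 0.34504) / 0.52309 ≈ 0.34038.
Attributable cases ≈ PN × (exposed cases) = 0.34038 × 1348 ≈ 458.83.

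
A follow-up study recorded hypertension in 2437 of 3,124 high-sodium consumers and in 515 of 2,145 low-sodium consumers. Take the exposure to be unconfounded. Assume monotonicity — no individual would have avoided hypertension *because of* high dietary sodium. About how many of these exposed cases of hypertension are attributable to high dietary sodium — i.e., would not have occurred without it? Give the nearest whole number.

p₁ = P(outcome | exposed) = 2437/3124 = 0.78009
p₀ = P(outcome | unexposed) = 515/2145 = 0.24009
PN = (p₁ − p₀)/p₁ = (0.78009 − 0.24009) / 0.78009 ≈ 0.69222.
Attributable cases ≈ PN × (exposed cases) = 0.69222 × 2437 ≈ 1686.95.

about 1687 cases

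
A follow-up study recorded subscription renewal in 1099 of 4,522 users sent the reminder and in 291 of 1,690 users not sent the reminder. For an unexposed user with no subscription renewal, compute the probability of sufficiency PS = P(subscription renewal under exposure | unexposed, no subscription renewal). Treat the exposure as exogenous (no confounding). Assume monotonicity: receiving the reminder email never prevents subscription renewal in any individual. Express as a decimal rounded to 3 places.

PS ≈ 0.086

p₁ = P(outcome | exposed) = 1099/4522 = 0.24303
p₀ = P(outcome | unexposed) = 291/1690 = 0.17219
Under exogeneity and monotonicity, PS = (p₁ − p₀) / (1 − p₀).
PS = (0.24303 − 0.17219) / (1 − 0.17219) = 0.070845 / 0.82781 ≈ 0.0856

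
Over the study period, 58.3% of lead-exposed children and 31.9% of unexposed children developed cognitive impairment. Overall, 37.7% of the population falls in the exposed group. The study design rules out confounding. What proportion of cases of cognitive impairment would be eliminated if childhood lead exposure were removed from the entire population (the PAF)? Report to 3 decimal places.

p₁ = 0.583, p₀ = 0.319.
Overall risk P(Y=1) = π·p₁ + (1−π)·p₀ = 0.377×0.583 + 0.623×0.319 = 0.41853.
Under exogeneity, PAF = [P(Y=1) − p₀] / P(Y=1).
PAF = (0.41853 − 0.319) / 0.41853 ≈ 0.2378

PAF ≈ 0.238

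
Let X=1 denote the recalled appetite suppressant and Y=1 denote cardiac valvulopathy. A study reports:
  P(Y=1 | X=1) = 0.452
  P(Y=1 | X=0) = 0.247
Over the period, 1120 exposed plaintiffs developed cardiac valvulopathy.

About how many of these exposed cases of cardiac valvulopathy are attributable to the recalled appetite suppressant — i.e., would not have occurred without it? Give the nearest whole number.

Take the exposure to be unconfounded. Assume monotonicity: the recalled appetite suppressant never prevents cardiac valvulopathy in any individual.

Let p₁ = 0.452, p₀ = 0.247.
PN = (p₁ − p₀)/p₁ = (0.452 − 0.247) / 0.452 ≈ 0.45354.
Attributable cases ≈ PN × (exposed cases) = 0.45354 × 1120 ≈ 507.96.

about 508 cases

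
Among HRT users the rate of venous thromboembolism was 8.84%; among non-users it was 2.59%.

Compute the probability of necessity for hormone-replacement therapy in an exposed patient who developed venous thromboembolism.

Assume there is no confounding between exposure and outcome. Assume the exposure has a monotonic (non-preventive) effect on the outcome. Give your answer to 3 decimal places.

PN ≈ 0.707

p₁ = 0.0884, p₀ = 0.0259.
Under exogeneity and monotonicity, PN = (p₁ − p₀) / p₁.
PN = (0.0884 − 0.0259) / 0.0884 = 0.0625 / 0.0884 ≈ 0.7070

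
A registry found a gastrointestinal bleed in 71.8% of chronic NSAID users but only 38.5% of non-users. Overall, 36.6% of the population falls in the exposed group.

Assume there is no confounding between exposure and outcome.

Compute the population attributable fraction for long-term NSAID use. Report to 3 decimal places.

PAF ≈ 0.240

p₁ = 0.718, p₀ = 0.385.
Overall risk P(Y=1) = π·p₁ + (1−π)·p₀ = 0.366×0.718 + 0.634×0.385 = 0.50688.
Under exogeneity, PAF = [P(Y=1) − p₀] / P(Y=1).
PAF = (0.50688 − 0.385) / 0.50688 ≈ 0.2404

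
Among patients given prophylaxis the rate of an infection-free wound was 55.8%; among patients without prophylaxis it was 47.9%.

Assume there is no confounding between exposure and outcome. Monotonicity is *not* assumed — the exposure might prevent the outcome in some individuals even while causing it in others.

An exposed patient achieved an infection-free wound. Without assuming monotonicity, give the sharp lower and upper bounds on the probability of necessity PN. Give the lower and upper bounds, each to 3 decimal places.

p₁ = 0.558, p₀ = 0.479.
Under exogeneity alone the bounds on PN are max{0,(p₁−p₀)/p₁} ≤ PN ≤ min{1,(1−p₀)/p₁}.
  lower = (p₁ − p₀)/p₁ = 0.079 / 0.558 ≈ 0.1416
  upper = min{1, (1 − p₀)/p₁} = 0.521 / 0.558 ≈ 0.9337

0.142 ≤ PN ≤ 0.934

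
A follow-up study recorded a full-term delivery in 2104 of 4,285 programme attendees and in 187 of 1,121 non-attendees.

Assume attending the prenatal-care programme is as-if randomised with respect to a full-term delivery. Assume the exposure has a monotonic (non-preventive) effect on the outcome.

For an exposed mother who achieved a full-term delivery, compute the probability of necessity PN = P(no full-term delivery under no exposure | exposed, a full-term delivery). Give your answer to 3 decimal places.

p₁ = P(outcome | exposed) = 2104/4285 = 0.49102
p₀ = P(outcome | unexposed) = 187/1121 = 0.16682
Under exogeneity and monotonicity, PN = (p₁ − p₀) / p₁.
PN = (0.49102 − 0.16682) / 0.49102 = 0.3242 / 0.49102 ≈ 0.6603

PN ≈ 0.660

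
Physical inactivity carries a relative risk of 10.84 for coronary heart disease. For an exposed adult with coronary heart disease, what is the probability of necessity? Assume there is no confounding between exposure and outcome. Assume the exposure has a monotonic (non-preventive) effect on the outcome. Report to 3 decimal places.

Under exogeneity and monotonicity, PN = (RR − 1) / RR = 1 − 1/RR.
PN = (10.84 − 1) / 10.84 = 9.84 / 10.84 ≈ 0.9077

PN ≈ 0.908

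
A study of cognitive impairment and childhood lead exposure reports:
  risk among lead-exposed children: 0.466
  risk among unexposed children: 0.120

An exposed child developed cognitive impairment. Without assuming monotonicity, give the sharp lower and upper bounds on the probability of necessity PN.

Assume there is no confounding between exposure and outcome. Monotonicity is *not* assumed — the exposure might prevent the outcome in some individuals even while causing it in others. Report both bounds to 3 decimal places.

0.742 ≤ PN ≤ 1.000

Let p₁ = 0.466, p₀ = 0.12.
Under exogeneity alone the bounds on PN are max{0,(p₁−p₀)/p₁} ≤ PN ≤ min{1,(1−p₀)/p₁}.
  lower = (p₁ − p₀)/p₁ = 0.346 / 0.466 ≈ 0.7425
  upper = min{1, (1 − p₀)/p₁} = 0.88 / 0.466 ≈ 1.8884 → capped at 1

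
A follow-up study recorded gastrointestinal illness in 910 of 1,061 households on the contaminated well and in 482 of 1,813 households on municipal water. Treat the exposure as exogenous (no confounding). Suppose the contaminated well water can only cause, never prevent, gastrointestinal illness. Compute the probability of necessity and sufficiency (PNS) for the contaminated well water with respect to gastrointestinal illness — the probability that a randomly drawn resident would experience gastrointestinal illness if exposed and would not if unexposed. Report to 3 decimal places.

PNS ≈ 0.592

p₁ = P(outcome | exposed) = 910/1061 = 0.85768
p₀ = P(outcome | unexposed) = 482/1813 = 0.26586
Under exogeneity and monotonicity, PNS = p₁ − p₀.
PNS = 0.85768 − 0.26586 = 0.59182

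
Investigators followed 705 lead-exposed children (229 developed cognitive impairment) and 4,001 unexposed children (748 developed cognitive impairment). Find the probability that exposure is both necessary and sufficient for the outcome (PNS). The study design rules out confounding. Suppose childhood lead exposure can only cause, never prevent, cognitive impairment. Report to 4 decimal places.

p₁ = P(outcome | exposed) = 229/705 = 0.32482
p₀ = P(outcome | unexposed) = 748/4001 = 0.18695
Under exogeneity and monotonicity, PNS = p₁ − p₀.
PNS = 0.32482 − 0.18695 = 0.13787

PNS ≈ 0.1379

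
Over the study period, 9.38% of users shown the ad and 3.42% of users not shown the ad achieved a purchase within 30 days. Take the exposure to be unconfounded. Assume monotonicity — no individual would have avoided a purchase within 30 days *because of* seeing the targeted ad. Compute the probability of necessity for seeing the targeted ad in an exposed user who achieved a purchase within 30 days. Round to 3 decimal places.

p₁ = 0.0938, p₀ = 0.0342.
Under exogeneity and monotonicity, PN = (p₁ − p₀) / p₁.
PN = (0.0938 − 0.0342) / 0.0938 = 0.0596 / 0.0938 ≈ 0.6354

PN ≈ 0.635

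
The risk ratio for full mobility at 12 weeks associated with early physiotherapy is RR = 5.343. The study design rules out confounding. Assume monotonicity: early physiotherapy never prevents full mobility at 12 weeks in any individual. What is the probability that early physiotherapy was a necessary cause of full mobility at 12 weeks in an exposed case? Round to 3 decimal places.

Under exogeneity and monotonicity, PN = (RR − 1) / RR = 1 − 1/RR.
PN = (5.343 − 1) / 5.343 = 4.343 / 5.343 ≈ 0.8128

PN ≈ 0.813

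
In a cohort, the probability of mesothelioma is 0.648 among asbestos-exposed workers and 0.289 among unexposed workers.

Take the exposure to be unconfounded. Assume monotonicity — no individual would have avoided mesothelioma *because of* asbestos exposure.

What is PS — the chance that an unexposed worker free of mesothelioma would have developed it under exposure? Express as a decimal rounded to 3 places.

PS ≈ 0.505

Let p₁ = 0.648, p₀ = 0.289.
Under exogeneity and monotonicity, PS = (p₁ − p₀) / (1 − p₀).
PS = (0.648 − 0.289) / (1 − 0.289) = 0.359 / 0.711 ≈ 0.5049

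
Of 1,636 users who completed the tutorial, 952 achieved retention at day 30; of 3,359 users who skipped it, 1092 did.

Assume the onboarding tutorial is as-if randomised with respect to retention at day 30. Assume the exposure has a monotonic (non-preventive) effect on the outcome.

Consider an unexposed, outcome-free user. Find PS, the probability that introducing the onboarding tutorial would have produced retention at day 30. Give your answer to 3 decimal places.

PS ≈ 0.381

p₁ = P(outcome | exposed) = 952/1636 = 0.58191
p₀ = P(outcome | unexposed) = 1092/3359 = 0.3251
Under exogeneity and monotonicity, PS = (p₁ − p₀) / (1 − p₀).
PS = (0.58191 − 0.3251) / (1 − 0.3251) = 0.25681 / 0.6749 ≈ 0.3805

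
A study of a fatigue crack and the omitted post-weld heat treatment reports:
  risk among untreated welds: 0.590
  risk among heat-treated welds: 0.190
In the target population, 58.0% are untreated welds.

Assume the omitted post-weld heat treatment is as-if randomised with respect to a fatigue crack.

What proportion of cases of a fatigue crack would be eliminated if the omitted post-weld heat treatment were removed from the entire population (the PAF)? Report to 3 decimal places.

Let p₁ = 0.59, p₀ = 0.19.
Overall risk P(Y=1) = π·p₁ + (1−π)·p₀ = 0.58×0.59 + 0.42×0.19 = 0.422.
Under exogeneity, PAF = [P(Y=1) − p₀] / P(Y=1).
PAF = (0.422 − 0.19) / 0.422 ≈ 0.5498

PAF ≈ 0.550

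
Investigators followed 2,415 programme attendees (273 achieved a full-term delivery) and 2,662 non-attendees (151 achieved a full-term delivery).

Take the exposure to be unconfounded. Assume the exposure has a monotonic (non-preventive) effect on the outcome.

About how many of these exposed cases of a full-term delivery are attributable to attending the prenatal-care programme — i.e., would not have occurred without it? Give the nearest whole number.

about 136 cases

p₁ = P(outcome | exposed) = 273/2415 = 0.11304
p₀ = P(outcome | unexposed) = 151/2662 = 0.056724
PN = (p₁ − p₀)/p₁ = (0.11304 − 0.056724) / 0.11304 ≈ 0.49821.
Attributable cases ≈ PN × (exposed cases) = 0.49821 × 273 ≈ 136.01.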